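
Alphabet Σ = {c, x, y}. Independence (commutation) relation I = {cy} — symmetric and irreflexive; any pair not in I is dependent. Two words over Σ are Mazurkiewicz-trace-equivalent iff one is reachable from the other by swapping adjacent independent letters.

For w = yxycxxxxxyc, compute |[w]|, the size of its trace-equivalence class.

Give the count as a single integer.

4

0(y) covers ∅
1(x) covers 0:y
2(y) covers 1:x
3(c) covers 1:x
4(x) covers 2:y, 3:c
5(x) covers 4:x
6(x) covers 5:x
7(x) covers 6:x
8(x) covers 7:x
9(y) covers 8:x
10(c) covers 8:x
floor of heap: 0:y
completions by unplaced set U, small U first (add the entries for U minus each lowest piece of U):
  |U|=1: {9}:1  {10}:1
  |U|=2: {9,10}:2
  |U|=3: {8,9,10}:2
  |U|=4: {7,8,9,10}:2
  |U|=5: {6,7,8,9,10}:2
  |U|=6: {5,6,7,8,9,10}:2
  |U|=7: {4,5,6,7,8,9,10}:2
  |U|=8: {2,4,5,6,7,8,9,10}:2  {3,4,5,6,7,8,9,10}:2
  |U|=9: {2,3,4,5,6,7,8,9,10}:4
  start at 0(y): 4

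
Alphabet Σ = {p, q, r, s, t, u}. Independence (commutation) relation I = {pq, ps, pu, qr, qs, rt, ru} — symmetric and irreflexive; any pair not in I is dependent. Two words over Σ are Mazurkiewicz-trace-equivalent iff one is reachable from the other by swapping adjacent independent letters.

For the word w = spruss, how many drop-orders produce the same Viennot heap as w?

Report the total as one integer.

drop 0:s onto floor
drop 1:p onto floor
drop 2:r onto {0:s, 1:p}
drop 3:u onto {0:s}
drop 4:s onto {2:r, 3:u}
drop 5:s onto {4:s}
ground layer = {0:s, 1:p}
drop-orders for the pieces not yet dropped (sum over which currently-grounded one goes next):
  1 to go: {5} 1
  2 to go: {4,5} 1
  3 to go: {2,4,5} 1  {3,4,5} 1
  4 to go: {1,2,4,5} 1  {2,3,4,5} 2
  if 0:s drops first: 3 orders
  if 1:p drops first: 2 orders
heap linearizations: 5

5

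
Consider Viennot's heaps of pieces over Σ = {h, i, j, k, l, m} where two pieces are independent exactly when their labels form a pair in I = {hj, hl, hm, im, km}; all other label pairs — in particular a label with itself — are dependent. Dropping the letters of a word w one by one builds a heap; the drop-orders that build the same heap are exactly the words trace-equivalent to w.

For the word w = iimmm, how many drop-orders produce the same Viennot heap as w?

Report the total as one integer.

10

#0=i has no predecessor
#1=i depends on [0:i]
#2=m has no predecessor
#3=m depends on [2:m]
#4=m depends on [3:m]
sources: [0:i, 2:m]
N(rest) = Σ N(rest − s) over sources s of rest; N(one piece) = 1:
  size 1 → [1]=1  [4]=1
  size 2 → [0,1]=1  [1,4]=2  [3,4]=1
  size 3 → [0,1,4]=3  [1,3,4]=3  [2,3,4]=1
  first=0(i) contributes 4
  first=2(m) contributes 6
|[w]| = 10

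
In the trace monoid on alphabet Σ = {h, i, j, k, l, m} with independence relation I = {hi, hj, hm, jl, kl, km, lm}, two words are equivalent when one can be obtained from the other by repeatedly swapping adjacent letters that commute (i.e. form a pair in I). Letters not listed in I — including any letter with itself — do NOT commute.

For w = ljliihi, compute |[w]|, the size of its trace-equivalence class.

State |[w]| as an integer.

13

0(l) covers ∅
1(j) covers ∅
2(l) covers 0:l
3(i) covers 1:j, 2:l
4(i) covers 3:i
5(h) covers 2:l
6(i) covers 4:i
floor of heap: 0:l, 1:j
completions by unplaced set U, small U first (add the entries for U minus each lowest piece of U):
  |U|=1: {5}:1  {6}:1
  |U|=2: {4,6}:1  {5,6}:2
  |U|=3: {3,4,6}:1  {4,5,6}:3
  |U|=4: {1,3,4,6}:1  {3,4,5,6}:4
  |U|=5: {1,3,4,5,6}:5  {2,3,4,5,6}:4
  start at 0(l): 9
  start at 1(j): 4
sum over floor = 13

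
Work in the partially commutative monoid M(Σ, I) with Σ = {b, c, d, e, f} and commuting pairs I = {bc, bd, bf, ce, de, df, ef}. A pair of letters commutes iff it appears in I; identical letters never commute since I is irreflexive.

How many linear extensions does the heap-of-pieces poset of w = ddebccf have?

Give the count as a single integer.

21

piece 0:d — minimal
piece 1:d rests on {0:d}
piece 2:e — minimal
piece 3:b rests on {2:e}
piece 4:c rests on {1:d}
piece 5:c rests on {4:c}
piece 6:f rests on {5:c}
minimal pieces: {0:d, 2:e}
ways to finish when only these pieces remain (= sum over removing one remaining piece with nothing left below it):
  1 left: {3}→1  {6}→1
  2 left: {2,3}→1  {3,6}→2  {5,6}→1
  3 left: {2,3,6}→3  {3,5,6}→3  {4,5,6}→1
  4 left: {1,4,5,6}→1  {2,3,5,6}→6  {3,4,5,6}→4
  5 left: {0,1,4,5,6}→1  {1,3,4,5,6}→5  {2,3,4,5,6}→10
  placing 0:d first → 15 extensions
  placing 2:e first → 6 extensions
total linear extensions = 21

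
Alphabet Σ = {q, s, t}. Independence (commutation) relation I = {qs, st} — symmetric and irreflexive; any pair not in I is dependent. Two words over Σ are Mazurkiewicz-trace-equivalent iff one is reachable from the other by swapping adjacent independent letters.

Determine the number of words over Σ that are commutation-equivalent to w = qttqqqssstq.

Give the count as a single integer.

#0=q has no predecessor
#1=t depends on [0:q]
#2=t depends on [1:t]
#3=q depends on [2:t]
#4=q depends on [3:q]
#5=q depends on [4:q]
#6=s has no predecessor
#7=s depends on [6:s]
#8=s depends on [7:s]
#9=t depends on [5:q]
#10=q depends on [9:t]
sources: [0:q, 6:s]
N(rest) = Σ N(rest − s) over sources s of rest; N(one piece) = 1:
  size 1 → [8]=1  [10]=1
  size 2 → [7,8]=1  [8,10]=2  [9,10]=1
  size 3 → [5,9,10]=1  [6,7,8]=1  [7,8,10]=3  [8,9,10]=3
  size 4 → [4,5,9,10]=1  [5,8,9,10]=4  [6,7,8,10]=4  [7,8,9,10]=6
  size 5 → [3,4,5,9,10]=1  [4,5,8,9,10]=5  [5,7,8,9,10]=10  [6,7,8,9,10]=10
  size 6 → [2,3,4,5,9,10]=1  [3,4,5,8,9,10]=6  [4,5,7,8,9,10]=15  [5,6,7,8,9,10]=20
  size 7 → [1,2,3,4,5,9,10]=1  [2,3,4,5,8,9,10]=7  [3,4,5,7,8,9,10]=21  [4,5,6,7,8,9,10]=35
  size 8 → [0,1,2,3,4,5,9,10]=1  [1,2,3,4,5,8,9,10]=8  [2,3,4,5,7,8,9,10]=28  [3,4,5,6,7,8,9,10]=56
  size 9 → [0,1,2,3,4,5,8,9,10]=9  [1,2,3,4,5,7,8,9,10]=36  [2,3,4,5,6,7,8,9,10]=84
  first=0(q) contributes 120
  first=6(s) contributes 45
|[w]| = 165

165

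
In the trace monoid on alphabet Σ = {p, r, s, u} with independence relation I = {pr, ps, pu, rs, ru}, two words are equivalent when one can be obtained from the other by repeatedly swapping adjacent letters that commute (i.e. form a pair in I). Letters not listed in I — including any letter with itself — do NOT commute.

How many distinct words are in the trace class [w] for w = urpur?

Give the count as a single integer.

piece 0:u — minimal
piece 1:r — minimal
piece 2:p — minimal
piece 3:u rests on {0:u}
piece 4:r rests on {1:r}
minimal pieces: {0:u, 1:r, 2:p}
ways to finish when only these pieces remain (= sum over removing one remaining piece with nothing left below it):
  1 left: {2}→1  {3}→1  {4}→1
  2 left: {0,3}→1  {1,4}→1  {2,3}→2  {2,4}→2  {3,4}→2
  3 left: {0,2,3}→3  {0,3,4}→3  {1,2,4}→3  {1,3,4}→3  {2,3,4}→6
  placing 0:u first → 12 extensions
  placing 1:r first → 12 extensions
  placing 2:p first → 6 extensions
total linear extensions = 30

30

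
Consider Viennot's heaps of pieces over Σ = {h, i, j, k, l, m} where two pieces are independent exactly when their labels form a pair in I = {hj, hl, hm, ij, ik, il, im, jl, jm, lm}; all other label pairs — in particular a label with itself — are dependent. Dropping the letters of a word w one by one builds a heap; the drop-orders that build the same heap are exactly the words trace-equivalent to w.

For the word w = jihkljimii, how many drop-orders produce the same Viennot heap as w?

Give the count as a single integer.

756

0(j) covers ∅
1(i) covers ∅
2(h) covers 1:i
3(k) covers 0:j, 2:h
4(l) covers 3:k
5(j) covers 3:k
6(i) covers 2:h
7(m) covers 3:k
8(i) covers 6:i
9(i) covers 8:i
floor of heap: 0:j, 1:i
completions by unplaced set U, small U first (add the entries for U minus each lowest piece of U):
  |U|=1: {4}:1  {5}:1  {7}:1  {9}:1
  |U|=2: {4,5}:2  {4,7}:2  {4,9}:2  {5,7}:2  {5,9}:2  {7,9}:2  {8,9}:1
  |U|=3: {4,5,7}:6  {4,5,9}:6  {4,7,9}:6  {4,8,9}:3  {5,7,9}:6  {5,8,9}:3  {6,8,9}:1  {7,8,9}:3
  |U|=4: {3,4,5,7}:6  {4,5,7,9}:24  {4,5,8,9}:12  {4,6,8,9}:4  {4,7,8,9}:12  {5,6,8,9}:4  {5,7,8,9}:12  {6,7,8,9}:4
  |U|=5: {0,3,4,5,7}:6  {3,4,5,7,9}:30  {4,5,6,8,9}:20  {4,5,7,8,9}:60  {4,6,7,8,9}:20  {5,6,7,8,9}:20
  |U|=6: {0,3,4,5,7,9}:36  {3,4,5,7,8,9}:90  {4,5,6,7,8,9}:120
  |U|=7: {0,3,4,5,7,8,9}:126  {3,4,5,6,7,8,9}:210
  |U|=8: {0,3,4,5,6,7,8,9}:336  {2,3,4,5,6,7,8,9}:210
  start at 0(j): 210
  start at 1(i): 546
sum over floor = 756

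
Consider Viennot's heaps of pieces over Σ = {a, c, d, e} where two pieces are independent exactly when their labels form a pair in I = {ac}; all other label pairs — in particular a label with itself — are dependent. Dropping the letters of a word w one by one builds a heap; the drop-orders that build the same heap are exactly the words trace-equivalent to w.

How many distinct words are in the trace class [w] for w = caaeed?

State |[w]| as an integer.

3

drop 0:c onto floor
drop 1:a onto floor
drop 2:a onto {1:a}
drop 3:e onto {0:c, 2:a}
drop 4:e onto {3:e}
drop 5:d onto {4:e}
ground layer = {0:c, 1:a}
drop-orders for the pieces not yet dropped (sum over which currently-grounded one goes next):
  1 to go: {5} 1
  2 to go: {4,5} 1
  3 to go: {3,4,5} 1
  4 to go: {0,3,4,5} 1  {2,3,4,5} 1
  if 0:c drops first: 1 orders
  if 1:a drops first: 2 orders
heap linearizations: 3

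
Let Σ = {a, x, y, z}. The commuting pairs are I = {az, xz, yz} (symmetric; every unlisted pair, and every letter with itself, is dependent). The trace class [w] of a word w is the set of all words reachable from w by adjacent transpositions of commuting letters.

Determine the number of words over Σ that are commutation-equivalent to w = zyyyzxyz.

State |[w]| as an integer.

56

piece 0:z — minimal
piece 1:y — minimal
piece 2:y rests on {1:y}
piece 3:y rests on {2:y}
piece 4:z rests on {0:z}
piece 5:x rests on {3:y}
piece 6:y rests on {5:x}
piece 7:z rests on {4:z}
minimal pieces: {0:z, 1:y}
ways to finish when only these pieces remain (= sum over removing one remaining piece with nothing left below it):
  1 left: {6}→1  {7}→1
  2 left: {4,7}→1  {5,6}→1  {6,7}→2
  3 left: {0,4,7}→1  {3,5,6}→1  {4,6,7}→3  {5,6,7}→3
  4 left: {0,4,6,7}→4  {2,3,5,6}→1  {3,5,6,7}→4  {4,5,6,7}→6
  5 left: {0,4,5,6,7}→10  {1,2,3,5,6}→1  {2,3,5,6,7}→5  {3,4,5,6,7}→10
  6 left: {0,3,4,5,6,7}→20  {1,2,3,5,6,7}→6  {2,3,4,5,6,7}→15
  placing 0:z first → 21 extensions
  placing 1:y first → 35 extensions
total linear extensions = 56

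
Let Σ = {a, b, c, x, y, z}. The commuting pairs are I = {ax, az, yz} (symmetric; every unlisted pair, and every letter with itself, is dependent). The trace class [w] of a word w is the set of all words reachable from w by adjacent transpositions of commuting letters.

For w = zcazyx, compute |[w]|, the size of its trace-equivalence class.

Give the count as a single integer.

drop 0:z onto floor
drop 1:c onto {0:z}
drop 2:a onto {1:c}
drop 3:z onto {1:c}
drop 4:y onto {2:a}
drop 5:x onto {3:z, 4:y}
ground layer = {0:z}
drop-orders for the pieces not yet dropped (sum over which currently-grounded one goes next):
  1 to go: {5} 1
  2 to go: {3,5} 1  {4,5} 1
  3 to go: {2,4,5} 1  {3,4,5} 2
  4 to go: {2,3,4,5} 3
  if 0:z drops first: 3 orders

3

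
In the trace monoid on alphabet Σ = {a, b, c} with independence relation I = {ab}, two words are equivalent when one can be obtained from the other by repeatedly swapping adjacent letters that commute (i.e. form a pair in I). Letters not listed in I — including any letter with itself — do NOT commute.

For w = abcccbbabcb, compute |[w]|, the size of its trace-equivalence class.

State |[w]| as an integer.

8

0(a) covers ∅
1(b) covers ∅
2(c) covers 0:a, 1:b
3(c) covers 2:c
4(c) covers 3:c
5(b) covers 4:c
6(b) covers 5:b
7(a) covers 4:c
8(b) covers 6:b
9(c) covers 7:a, 8:b
10(b) covers 9:c
floor of heap: 0:a, 1:b
completions by unplaced set U, small U first (add the entries for U minus each lowest piece of U):
  |U|=1: {10}:1
  |U|=2: {9,10}:1
  |U|=3: {7,9,10}:1  {8,9,10}:1
  |U|=4: {6,8,9,10}:1  {7,8,9,10}:2
  |U|=5: {5,6,8,9,10}:1  {6,7,8,9,10}:3
  |U|=6: {5,6,7,8,9,10}:4
  |U|=7: {4,5,6,7,8,9,10}:4
  |U|=8: {3,4,5,6,7,8,9,10}:4
  |U|=9: {2,3,4,5,6,7,8,9,10}:4
  start at 0(a): 4
  start at 1(b): 4
sum over floor = 8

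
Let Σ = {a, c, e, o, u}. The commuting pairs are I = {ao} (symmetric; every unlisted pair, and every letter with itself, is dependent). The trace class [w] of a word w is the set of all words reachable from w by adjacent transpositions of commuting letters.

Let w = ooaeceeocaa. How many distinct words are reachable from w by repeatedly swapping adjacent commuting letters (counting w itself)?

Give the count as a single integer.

3

#0=o has no predecessor
#1=o depends on [0:o]
#2=a has no predecessor
#3=e depends on [1:o, 2:a]
#4=c depends on [3:e]
#5=e depends on [4:c]
#6=e depends on [5:e]
#7=o depends on [6:e]
#8=c depends on [7:o]
#9=a depends on [8:c]
#10=a depends on [9:a]
sources: [0:o, 2:a]
N(rest) = Σ N(rest − s) over sources s of rest; N(one piece) = 1:
  size 1 → [10]=1
  size 2 → [9,10]=1
  size 3 → [8,9,10]=1
  size 4 → [7,8,9,10]=1
  size 5 → [6,7,8,9,10]=1
  size 6 → [5,6,7,8,9,10]=1
  size 7 → [4,5,6,7,8,9,10]=1
  size 8 → [3,4,5,6,7,8,9,10]=1
  size 9 → [1,3,4,5,6,7,8,9,10]=1  [2,3,4,5,6,7,8,9,10]=1
  first=0(o) contributes 2
  first=2(a) contributes 1
|[w]| = 3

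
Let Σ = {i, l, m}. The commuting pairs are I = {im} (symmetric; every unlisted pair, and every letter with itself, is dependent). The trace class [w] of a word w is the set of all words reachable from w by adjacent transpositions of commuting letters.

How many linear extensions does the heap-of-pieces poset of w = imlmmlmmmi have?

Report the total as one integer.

8

0(i) covers ∅
1(m) covers ∅
2(l) covers 0:i, 1:m
3(m) covers 2:l
4(m) covers 3:m
5(l) covers 4:m
6(m) covers 5:l
7(m) covers 6:m
8(m) covers 7:m
9(i) covers 5:l
floor of heap: 0:i, 1:m
completions by unplaced set U, small U first (add the entries for U minus each lowest piece of U):
  |U|=1: {8}:1  {9}:1
  |U|=2: {7,8}:1  {8,9}:2
  |U|=3: {6,7,8}:1  {7,8,9}:3
  |U|=4: {6,7,8,9}:4
  |U|=5: {5,6,7,8,9}:4
  |U|=6: {4,5,6,7,8,9}:4
  |U|=7: {3,4,5,6,7,8,9}:4
  |U|=8: {2,3,4,5,6,7,8,9}:4
  start at 0(i): 4
  start at 1(m): 4
sum over floor = 8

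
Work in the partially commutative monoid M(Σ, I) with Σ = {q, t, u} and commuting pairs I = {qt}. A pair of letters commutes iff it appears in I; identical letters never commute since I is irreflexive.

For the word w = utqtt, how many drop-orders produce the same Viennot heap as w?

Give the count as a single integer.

0(u) covers ∅
1(t) covers 0:u
2(q) covers 0:u
3(t) covers 1:t
4(t) covers 3:t
floor of heap: 0:u
completions by unplaced set U, small U first (add the entries for U minus each lowest piece of U):
  |U|=1: {2}:1  {4}:1
  |U|=2: {2,4}:2  {3,4}:1
  |U|=3: {1,3,4}:1  {2,3,4}:3
  start at 0(u): 4

4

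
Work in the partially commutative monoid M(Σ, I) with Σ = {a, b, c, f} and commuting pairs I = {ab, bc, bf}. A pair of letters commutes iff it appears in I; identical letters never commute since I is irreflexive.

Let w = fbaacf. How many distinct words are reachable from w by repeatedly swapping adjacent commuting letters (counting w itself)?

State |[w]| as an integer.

0(f) covers ∅
1(b) covers ∅
2(a) covers 0:f
3(a) covers 2:a
4(c) covers 3:a
5(f) covers 4:c
floor of heap: 0:f, 1:b
completions by unplaced set U, small U first (add the entries for U minus each lowest piece of U):
  |U|=1: {1}:1  {5}:1
  |U|=2: {1,5}:2  {4,5}:1
  |U|=3: {1,4,5}:3  {3,4,5}:1
  |U|=4: {1,3,4,5}:4  {2,3,4,5}:1
  start at 0(f): 5
  start at 1(b): 1
sum over floor = 6

6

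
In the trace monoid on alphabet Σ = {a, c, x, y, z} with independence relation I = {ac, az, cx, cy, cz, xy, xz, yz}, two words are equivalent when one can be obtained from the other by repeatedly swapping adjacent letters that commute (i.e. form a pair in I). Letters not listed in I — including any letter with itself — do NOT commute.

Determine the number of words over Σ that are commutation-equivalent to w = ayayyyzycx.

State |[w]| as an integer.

450

0(a) covers ∅
1(y) covers 0:a
2(a) covers 1:y
3(y) covers 2:a
4(y) covers 3:y
5(y) covers 4:y
6(z) covers ∅
7(y) covers 5:y
8(c) covers ∅
9(x) covers 2:a
floor of heap: 0:a, 6:z, 8:c
completions by unplaced set U, small U first (add the entries for U minus each lowest piece of U):
  |U|=1: {6}:1  {7}:1  {8}:1  {9}:1
  |U|=2: {5,7}:1  {6,7}:2  {6,8}:2  {6,9}:2  {7,8}:2  {7,9}:2  {8,9}:2
  |U|=3: {4,5,7}:1  {5,6,7}:3  {5,7,8}:3  {5,7,9}:3  {6,7,8}:6  {6,7,9}:6  {6,8,9}:6  {7,8,9}:6
  |U|=4: {3,4,5,7}:1  {4,5,6,7}:4  {4,5,7,8}:4  {4,5,7,9}:4  {5,6,7,8}:12  {5,6,7,9}:12  {5,7,8,9}:12  {6,7,8,9}:24
  |U|=5: {3,4,5,6,7}:5  {3,4,5,7,8}:5  {3,4,5,7,9}:5  {4,5,6,7,8}:20  {4,5,6,7,9}:20  {4,5,7,8,9}:20  {5,6,7,8,9}:60
  |U|=6: {2,3,4,5,7,9}:5  {3,4,5,6,7,8}:30  {3,4,5,6,7,9}:30  {3,4,5,7,8,9}:30  {4,5,6,7,8,9}:120
  |U|=7: {1,2,3,4,5,7,9}:5  {2,3,4,5,6,7,9}:35  {2,3,4,5,7,8,9}:35  {3,4,5,6,7,8,9}:210
  |U|=8: {0,1,2,3,4,5,7,9}:5  {1,2,3,4,5,6,7,9}:40  {1,2,3,4,5,7,8,9}:40  {2,3,4,5,6,7,8,9}:280
  start at 0(a): 360
  start at 6(z): 45
  start at 8(c): 45
sum over floor = 450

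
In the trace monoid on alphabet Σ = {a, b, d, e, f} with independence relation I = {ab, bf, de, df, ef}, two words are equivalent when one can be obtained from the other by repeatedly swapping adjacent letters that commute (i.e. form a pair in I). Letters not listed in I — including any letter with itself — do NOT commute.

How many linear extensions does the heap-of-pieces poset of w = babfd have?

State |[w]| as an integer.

piece 0:b — minimal
piece 1:a — minimal
piece 2:b rests on {0:b}
piece 3:f rests on {1:a}
piece 4:d rests on {1:a, 2:b}
minimal pieces: {0:b, 1:a}
ways to finish when only these pieces remain (= sum over removing one remaining piece with nothing left below it):
  1 left: {3}→1  {4}→1
  2 left: {2,4}→1  {3,4}→2
  3 left: {0,2,4}→1  {1,3,4}→2  {2,3,4}→3
  placing 0:b first → 5 extensions
  placing 1:a first → 4 extensions
total linear extensions = 9

9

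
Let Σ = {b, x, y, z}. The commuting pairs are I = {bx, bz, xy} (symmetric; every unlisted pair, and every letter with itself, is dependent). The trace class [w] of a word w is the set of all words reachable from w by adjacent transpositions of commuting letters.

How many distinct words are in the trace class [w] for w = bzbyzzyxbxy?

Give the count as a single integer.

30

#0=b has no predecessor
#1=z has no predecessor
#2=b depends on [0:b]
#3=y depends on [1:z, 2:b]
#4=z depends on [3:y]
#5=z depends on [4:z]
#6=y depends on [5:z]
#7=x depends on [5:z]
#8=b depends on [6:y]
#9=x depends on [7:x]
#10=y depends on [8:b]
sources: [0:b, 1:z]
N(rest) = Σ N(rest − s) over sources s of rest; N(one piece) = 1:
  size 1 → [9]=1  [10]=1
  size 2 → [7,9]=1  [8,10]=1  [9,10]=2
  size 3 → [6,8,10]=1  [7,9,10]=3  [8,9,10]=3
  size 4 → [6,8,9,10]=4  [7,8,9,10]=6
  size 5 → [6,7,8,9,10]=10
  size 6 → [5,6,7,8,9,10]=10
  size 7 → [4,5,6,7,8,9,10]=10
  size 8 → [3,4,5,6,7,8,9,10]=10
  size 9 → [1,3,4,5,6,7,8,9,10]=10  [2,3,4,5,6,7,8,9,10]=10
  first=0(b) contributes 20
  first=1(z) contributes 10
|[w]| = 30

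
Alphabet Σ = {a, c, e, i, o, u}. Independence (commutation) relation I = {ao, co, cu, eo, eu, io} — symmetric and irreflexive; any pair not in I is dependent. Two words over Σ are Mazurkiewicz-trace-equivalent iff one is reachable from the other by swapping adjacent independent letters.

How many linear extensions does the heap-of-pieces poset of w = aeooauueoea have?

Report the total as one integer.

207

0(a) covers ∅
1(e) covers 0:a
2(o) covers ∅
3(o) covers 2:o
4(a) covers 1:e
5(u) covers 3:o, 4:a
6(u) covers 5:u
7(e) covers 4:a
8(o) covers 6:u
9(e) covers 7:e
10(a) covers 6:u, 9:e
floor of heap: 0:a, 2:o
completions by unplaced set U, small U first (add the entries for U minus each lowest piece of U):
  |U|=1: {8}:1  {10}:1
  |U|=2: {8,10}:2  {9,10}:1
  |U|=3: {6,8,10}:2  {7,9,10}:1  {8,9,10}:3
  |U|=4: {5,6,8,10}:2  {6,8,9,10}:5  {7,8,9,10}:4
  |U|=5: {3,5,6,8,10}:2  {5,6,8,9,10}:7  {6,7,8,9,10}:9
  |U|=6: {2,3,5,6,8,10}:2  {3,5,6,8,9,10}:9  {5,6,7,8,9,10}:16
  |U|=7: {2,3,5,6,8,9,10}:11  {3,5,6,7,8,9,10}:25  {4,5,6,7,8,9,10}:16
  |U|=8: {1,4,5,6,7,8,9,10}:16  {2,3,5,6,7,8,9,10}:36  {3,4,5,6,7,8,9,10}:41
  |U|=9: {0,1,4,5,6,7,8,9,10}:16  {1,3,4,5,6,7,8,9,10}:57  {2,3,4,5,6,7,8,9,10}:77
  start at 0(a): 134
  start at 2(o): 73
sum over floor = 207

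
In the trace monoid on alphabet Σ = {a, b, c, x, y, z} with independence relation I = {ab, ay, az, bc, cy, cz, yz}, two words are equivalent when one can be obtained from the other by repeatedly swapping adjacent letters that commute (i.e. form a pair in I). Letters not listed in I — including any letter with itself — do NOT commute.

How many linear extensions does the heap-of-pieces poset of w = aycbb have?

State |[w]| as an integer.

piece 0:a — minimal
piece 1:y — minimal
piece 2:c rests on {0:a}
piece 3:b rests on {1:y}
piece 4:b rests on {3:b}
minimal pieces: {0:a, 1:y}
ways to finish when only these pieces remain (= sum over removing one remaining piece with nothing left below it):
  1 left: {2}→1  {4}→1
  2 left: {0,2}→1  {2,4}→2  {3,4}→1
  3 left: {0,2,4}→3  {1,3,4}→1  {2,3,4}→3
  placing 0:a first → 4 extensions
  placing 1:y first → 6 extensions
total linear extensions = 10

10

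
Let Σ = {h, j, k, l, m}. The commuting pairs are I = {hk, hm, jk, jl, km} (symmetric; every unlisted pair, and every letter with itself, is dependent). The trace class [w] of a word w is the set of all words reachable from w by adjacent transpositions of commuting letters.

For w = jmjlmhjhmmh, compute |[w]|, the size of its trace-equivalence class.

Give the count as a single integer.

24

#0=j has no predecessor
#1=m depends on [0:j]
#2=j depends on [1:m]
#3=l depends on [1:m]
#4=m depends on [2:j, 3:l]
#5=h depends on [2:j, 3:l]
#6=j depends on [4:m, 5:h]
#7=h depends on [6:j]
#8=m depends on [6:j]
#9=m depends on [8:m]
#10=h depends on [7:h]
sources: [0:j]
N(rest) = Σ N(rest − s) over sources s of rest; N(one piece) = 1:
  size 1 → [9]=1  [10]=1
  size 2 → [7,10]=1  [8,9]=1  [9,10]=2
  size 3 → [7,9,10]=3  [8,9,10]=3
  size 4 → [7,8,9,10]=6
  size 5 → [6,7,8,9,10]=6
  size 6 → [4,6,7,8,9,10]=6  [5,6,7,8,9,10]=6
  size 7 → [4,5,6,7,8,9,10]=12
  size 8 → [2,4,5,6,7,8,9,10]=12  [3,4,5,6,7,8,9,10]=12
  size 9 → [2,3,4,5,6,7,8,9,10]=24
  first=0(j) contributes 24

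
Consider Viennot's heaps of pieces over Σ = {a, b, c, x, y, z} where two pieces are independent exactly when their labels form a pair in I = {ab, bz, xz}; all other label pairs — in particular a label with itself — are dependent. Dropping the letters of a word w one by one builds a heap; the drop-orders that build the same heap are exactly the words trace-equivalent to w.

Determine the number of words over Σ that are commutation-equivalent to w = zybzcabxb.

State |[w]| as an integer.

4

drop 0:z onto floor
drop 1:y onto {0:z}
drop 2:b onto {1:y}
drop 3:z onto {1:y}
drop 4:c onto {2:b, 3:z}
drop 5:a onto {4:c}
drop 6:b onto {4:c}
drop 7:x onto {5:a, 6:b}
drop 8:b onto {7:x}
ground layer = {0:z}
drop-orders for the pieces not yet dropped (sum over which currently-grounded one goes next):
  1 to go: {8} 1
  2 to go: {7,8} 1
  3 to go: {5,7,8} 1  {6,7,8} 1
  4 to go: {5,6,7,8} 2
  5 to go: {4,5,6,7,8} 2
  6 to go: {2,4,5,6,7,8} 2  {3,4,5,6,7,8} 2
  7 to go: {2,3,4,5,6,7,8} 4
  if 0:z drops first: 4 orders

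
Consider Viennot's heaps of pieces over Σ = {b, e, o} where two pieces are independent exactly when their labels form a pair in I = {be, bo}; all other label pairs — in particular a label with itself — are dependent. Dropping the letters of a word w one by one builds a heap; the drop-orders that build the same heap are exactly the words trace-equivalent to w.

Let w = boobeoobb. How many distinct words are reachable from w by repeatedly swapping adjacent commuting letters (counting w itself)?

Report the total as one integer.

126

drop 0:b onto floor
drop 1:o onto floor
drop 2:o onto {1:o}
drop 3:b onto {0:b}
drop 4:e onto {2:o}
drop 5:o onto {4:e}
drop 6:o onto {5:o}
drop 7:b onto {3:b}
drop 8:b onto {7:b}
ground layer = {0:b, 1:o}
drop-orders for the pieces not yet dropped (sum over which currently-grounded one goes next):
  1 to go: {6} 1  {8} 1
  2 to go: {5,6} 1  {6,8} 2  {7,8} 1
  3 to go: {3,7,8} 1  {4,5,6} 1  {5,6,8} 3  {6,7,8} 3
  4 to go: {0,3,7,8} 1  {2,4,5,6} 1  {3,6,7,8} 4  {4,5,6,8} 4  {5,6,7,8} 6
  5 to go: {0,3,6,7,8} 5  {1,2,4,5,6} 1  {2,4,5,6,8} 5  {3,5,6,7,8} 10  {4,5,6,7,8} 10
  6 to go: {0,3,5,6,7,8} 15  {1,2,4,5,6,8} 6  {2,4,5,6,7,8} 15  {3,4,5,6,7,8} 20
  7 to go: {0,3,4,5,6,7,8} 35  {1,2,4,5,6,7,8} 21  {2,3,4,5,6,7,8} 35
  if 0:b drops first: 56 orders
  if 1:o drops first: 70 orders
heap linearizations: 126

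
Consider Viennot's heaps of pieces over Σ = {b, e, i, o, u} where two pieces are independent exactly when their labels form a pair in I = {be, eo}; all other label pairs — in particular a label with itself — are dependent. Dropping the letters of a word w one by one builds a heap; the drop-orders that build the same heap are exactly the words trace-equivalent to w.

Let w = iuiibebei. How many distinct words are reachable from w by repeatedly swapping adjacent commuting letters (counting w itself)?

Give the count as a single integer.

piece 0:i — minimal
piece 1:u rests on {0:i}
piece 2:i rests on {1:u}
piece 3:i rests on {2:i}
piece 4:b rests on {3:i}
piece 5:e rests on {3:i}
piece 6:b rests on {4:b}
piece 7:e rests on {5:e}
piece 8:i rests on {6:b, 7:e}
minimal pieces: {0:i}
ways to finish when only these pieces remain (= sum over removing one remaining piece with nothing left below it):
  1 left: {8}→1
  2 left: {6,8}→1  {7,8}→1
  3 left: {4,6,8}→1  {5,7,8}→1  {6,7,8}→2
  4 left: {4,6,7,8}→3  {5,6,7,8}→3
  5 left: {4,5,6,7,8}→6
  6 left: {3,4,5,6,7,8}→6
  7 left: {2,3,4,5,6,7,8}→6
  placing 0:i first → 6 extensions

6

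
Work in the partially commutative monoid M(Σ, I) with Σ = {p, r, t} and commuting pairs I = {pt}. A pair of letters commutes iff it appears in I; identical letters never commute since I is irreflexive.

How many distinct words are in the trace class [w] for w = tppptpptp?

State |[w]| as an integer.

drop 0:t onto floor
drop 1:p onto floor
drop 2:p onto {1:p}
drop 3:p onto {2:p}
drop 4:t onto {0:t}
drop 5:p onto {3:p}
drop 6:p onto {5:p}
drop 7:t onto {4:t}
drop 8:p onto {6:p}
ground layer = {0:t, 1:p}
drop-orders for the pieces not yet dropped (sum over which currently-grounded one goes next):
  1 to go: {7} 1  {8} 1
  2 to go: {4,7} 1  {6,8} 1  {7,8} 2
  3 to go: {0,4,7} 1  {4,7,8} 3  {5,6,8} 1  {6,7,8} 3
  4 to go: {0,4,7,8} 4  {3,5,6,8} 1  {4,6,7,8} 6  {5,6,7,8} 4
  5 to go: {0,4,6,7,8} 10  {2,3,5,6,8} 1  {3,5,6,7,8} 5  {4,5,6,7,8} 10
  6 to go: {0,4,5,6,7,8} 20  {1,2,3,5,6,8} 1  {2,3,5,6,7,8} 6  {3,4,5,6,7,8} 15
  7 to go: {0,3,4,5,6,7,8} 35  {1,2,3,5,6,7,8} 7  {2,3,4,5,6,7,8} 21
  if 0:t drops first: 28 orders
  if 1:p drops first: 56 orders
heap linearizations: 84

84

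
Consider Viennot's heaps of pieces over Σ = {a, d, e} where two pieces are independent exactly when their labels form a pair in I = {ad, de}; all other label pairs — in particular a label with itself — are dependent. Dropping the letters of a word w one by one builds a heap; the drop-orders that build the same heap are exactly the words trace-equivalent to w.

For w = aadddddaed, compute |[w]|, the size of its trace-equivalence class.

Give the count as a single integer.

drop 0:a onto floor
drop 1:a onto {0:a}
drop 2:d onto floor
drop 3:d onto {2:d}
drop 4:d onto {3:d}
drop 5:d onto {4:d}
drop 6:d onto {5:d}
drop 7:a onto {1:a}
drop 8:e onto {7:a}
drop 9:d onto {6:d}
ground layer = {0:a, 2:d}
drop-orders for the pieces not yet dropped (sum over which currently-grounded one goes next):
  1 to go: {8} 1  {9} 1
  2 to go: {6,9} 1  {7,8} 1  {8,9} 2
  3 to go: {1,7,8} 1  {5,6,9} 1  {6,8,9} 3  {7,8,9} 3
  4 to go: {0,1,7,8} 1  {1,7,8,9} 4  {4,5,6,9} 1  {5,6,8,9} 4  {6,7,8,9} 6
  5 to go: {0,1,7,8,9} 5  {1,6,7,8,9} 10  {3,4,5,6,9} 1  {4,5,6,8,9} 5  {5,6,7,8,9} 10
  6 to go: {0,1,6,7,8,9} 15  {1,5,6,7,8,9} 20  {2,3,4,5,6,9} 1  {3,4,5,6,8,9} 6  {4,5,6,7,8,9} 15
  7 to go: {0,1,5,6,7,8,9} 35  {1,4,5,6,7,8,9} 35  {2,3,4,5,6,8,9} 7  {3,4,5,6,7,8,9} 21
  8 to go: {0,1,4,5,6,7,8,9} 70  {1,3,4,5,6,7,8,9} 56  {2,3,4,5,6,7,8,9} 28
  if 0:a drops first: 84 orders
  if 2:d drops first: 126 orders
heap linearizations: 210

210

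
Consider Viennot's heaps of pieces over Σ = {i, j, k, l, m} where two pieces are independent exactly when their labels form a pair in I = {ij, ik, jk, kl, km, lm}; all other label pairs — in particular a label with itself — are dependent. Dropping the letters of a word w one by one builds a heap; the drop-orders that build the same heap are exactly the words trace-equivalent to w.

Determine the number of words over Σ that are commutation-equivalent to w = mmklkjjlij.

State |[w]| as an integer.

0(m) covers ∅
1(m) covers 0:m
2(k) covers ∅
3(l) covers ∅
4(k) covers 2:k
5(j) covers 1:m, 3:l
6(j) covers 5:j
7(l) covers 6:j
8(i) covers 7:l
9(j) covers 7:l
floor of heap: 0:m, 2:k, 3:l
completions by unplaced set U, small U first (add the entries for U minus each lowest piece of U):
  |U|=1: {4}:1  {8}:1  {9}:1
  |U|=2: {2,4}:1  {4,8}:2  {4,9}:2  {8,9}:2
  |U|=3: {2,4,8}:3  {2,4,9}:3  {4,8,9}:6  {7,8,9}:2
  |U|=4: {2,4,8,9}:12  {4,7,8,9}:8  {6,7,8,9}:2
  |U|=5: {2,4,7,8,9}:20  {4,6,7,8,9}:10  {5,6,7,8,9}:2
  |U|=6: {1,5,6,7,8,9}:2  {2,4,6,7,8,9}:30  {3,5,6,7,8,9}:2  {4,5,6,7,8,9}:12
  |U|=7: {0,1,5,6,7,8,9}:2  {1,3,5,6,7,8,9}:4  {1,4,5,6,7,8,9}:14  {2,4,5,6,7,8,9}:42  {3,4,5,6,7,8,9}:14
  |U|=8: {0,1,3,5,6,7,8,9}:6  {0,1,4,5,6,7,8,9}:16  {1,2,4,5,6,7,8,9}:56  {1,3,4,5,6,7,8,9}:32  {2,3,4,5,6,7,8,9}:56
  start at 0(m): 144
  start at 2(k): 54
  start at 3(l): 72
sum over floor = 270

270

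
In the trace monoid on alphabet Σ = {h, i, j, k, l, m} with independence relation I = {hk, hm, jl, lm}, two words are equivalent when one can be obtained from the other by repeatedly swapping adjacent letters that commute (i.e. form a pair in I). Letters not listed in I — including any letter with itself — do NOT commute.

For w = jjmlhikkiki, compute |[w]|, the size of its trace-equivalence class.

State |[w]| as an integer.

piece 0:j — minimal
piece 1:j rests on {0:j}
piece 2:m rests on {1:j}
piece 3:l — minimal
piece 4:h rests on {1:j, 3:l}
piece 5:i rests on {2:m, 4:h}
piece 6:k rests on {5:i}
piece 7:k rests on {6:k}
piece 8:i rests on {7:k}
piece 9:k rests on {8:i}
piece 10:i rests on {9:k}
minimal pieces: {0:j, 3:l}
ways to finish when only these pieces remain (= sum over removing one remaining piece with nothing left below it):
  1 left: {10}→1
  2 left: {9,10}→1
  3 left: {8,9,10}→1
  4 left: {7,8,9,10}→1
  5 left: {6,7,8,9,10}→1
  6 left: {5,6,7,8,9,10}→1
  7 left: {2,5,6,7,8,9,10}→1  {4,5,6,7,8,9,10}→1
  8 left: {2,4,5,6,7,8,9,10}→2  {3,4,5,6,7,8,9,10}→1
  9 left: {1,2,4,5,6,7,8,9,10}→2  {2,3,4,5,6,7,8,9,10}→3
  placing 0:j first → 5 extensions
  placing 3:l first → 2 extensions
total linear extensions = 7

7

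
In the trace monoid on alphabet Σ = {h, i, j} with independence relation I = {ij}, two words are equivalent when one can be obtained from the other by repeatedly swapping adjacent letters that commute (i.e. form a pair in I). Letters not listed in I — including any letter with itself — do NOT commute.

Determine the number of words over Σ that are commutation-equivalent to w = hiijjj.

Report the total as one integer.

10

#0=h has no predecessor
#1=i depends on [0:h]
#2=i depends on [1:i]
#3=j depends on [0:h]
#4=j depends on [3:j]
#5=j depends on [4:j]
sources: [0:h]
N(rest) = Σ N(rest − s) over sources s of rest; N(one piece) = 1:
  size 1 → [2]=1  [5]=1
  size 2 → [1,2]=1  [2,5]=2  [4,5]=1
  size 3 → [1,2,5]=3  [2,4,5]=3  [3,4,5]=1
  size 4 → [1,2,4,5]=6  [2,3,4,5]=4
  first=0(h) contributes 10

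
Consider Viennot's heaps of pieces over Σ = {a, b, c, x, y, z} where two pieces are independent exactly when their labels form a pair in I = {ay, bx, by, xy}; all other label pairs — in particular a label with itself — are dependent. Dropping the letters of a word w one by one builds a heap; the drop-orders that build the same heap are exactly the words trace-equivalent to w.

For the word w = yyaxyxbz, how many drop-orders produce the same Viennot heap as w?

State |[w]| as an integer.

#0=y has no predecessor
#1=y depends on [0:y]
#2=a has no predecessor
#3=x depends on [2:a]
#4=y depends on [1:y]
#5=x depends on [3:x]
#6=b depends on [2:a]
#7=z depends on [4:y, 5:x, 6:b]
sources: [0:y, 2:a]
N(rest) = Σ N(rest − s) over sources s of rest; N(one piece) = 1:
  size 1 → [7]=1
  size 2 → [4,7]=1  [5,7]=1  [6,7]=1
  size 3 → [1,4,7]=1  [3,5,7]=1  [4,5,7]=2  [4,6,7]=2  [5,6,7]=2
  size 4 → [0,1,4,7]=1  [1,4,5,7]=3  [1,4,6,7]=3  [3,4,5,7]=3  [3,5,6,7]=3  [4,5,6,7]=6
  size 5 → [0,1,4,5,7]=4  [0,1,4,6,7]=4  [1,3,4,5,7]=6  [1,4,5,6,7]=12  [2,3,5,6,7]=3  [3,4,5,6,7]=12
  size 6 → [0,1,3,4,5,7]=10  [0,1,4,5,6,7]=20  [1,3,4,5,6,7]=30  [2,3,4,5,6,7]=15
  first=0(y) contributes 45
  first=2(a) contributes 60
|[w]| = 105

105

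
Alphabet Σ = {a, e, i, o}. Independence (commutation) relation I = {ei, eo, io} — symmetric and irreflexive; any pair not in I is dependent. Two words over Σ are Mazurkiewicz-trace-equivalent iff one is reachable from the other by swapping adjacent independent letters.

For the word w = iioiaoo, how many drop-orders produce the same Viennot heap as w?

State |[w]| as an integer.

0(i) covers ∅
1(i) covers 0:i
2(o) covers ∅
3(i) covers 1:i
4(a) covers 2:o, 3:i
5(o) covers 4:a
6(o) covers 5:o
floor of heap: 0:i, 2:o
completions by unplaced set U, small U first (add the entries for U minus each lowest piece of U):
  |U|=1: {6}:1
  |U|=2: {5,6}:1
  |U|=3: {4,5,6}:1
  |U|=4: {2,4,5,6}:1  {3,4,5,6}:1
  |U|=5: {1,3,4,5,6}:1  {2,3,4,5,6}:2
  start at 0(i): 3
  start at 2(o): 1
sum over floor = 4

4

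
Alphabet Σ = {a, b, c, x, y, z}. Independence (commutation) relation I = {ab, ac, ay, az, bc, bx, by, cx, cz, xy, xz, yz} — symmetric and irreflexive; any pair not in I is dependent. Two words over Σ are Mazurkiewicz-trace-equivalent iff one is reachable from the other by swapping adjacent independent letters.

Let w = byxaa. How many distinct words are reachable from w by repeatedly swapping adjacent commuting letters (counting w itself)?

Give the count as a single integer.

20

#0=b has no predecessor
#1=y has no predecessor
#2=x has no predecessor
#3=a depends on [2:x]
#4=a depends on [3:a]
sources: [0:b, 1:y, 2:x]
N(rest) = Σ N(rest − s) over sources s of rest; N(one piece) = 1:
  size 1 → [0]=1  [1]=1  [4]=1
  size 2 → [0,1]=2  [0,4]=2  [1,4]=2  [3,4]=1
  size 3 → [0,1,4]=6  [0,3,4]=3  [1,3,4]=3  [2,3,4]=1
  first=0(b) contributes 4
  first=1(y) contributes 4
  first=2(x) contributes 12
|[w]| = 20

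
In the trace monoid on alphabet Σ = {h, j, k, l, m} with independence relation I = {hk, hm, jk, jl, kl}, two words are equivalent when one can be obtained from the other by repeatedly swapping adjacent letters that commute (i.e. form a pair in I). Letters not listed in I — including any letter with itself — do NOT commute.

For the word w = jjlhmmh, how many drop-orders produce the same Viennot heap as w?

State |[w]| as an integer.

18

piece 0:j — minimal
piece 1:j rests on {0:j}
piece 2:l — minimal
piece 3:h rests on {1:j, 2:l}
piece 4:m rests on {1:j, 2:l}
piece 5:m rests on {4:m}
piece 6:h rests on {3:h}
minimal pieces: {0:j, 2:l}
ways to finish when only these pieces remain (= sum over removing one remaining piece with nothing left below it):
  1 left: {5}→1  {6}→1
  2 left: {3,6}→1  {4,5}→1  {5,6}→2
  3 left: {3,5,6}→3  {4,5,6}→3
  4 left: {3,4,5,6}→6
  5 left: {1,3,4,5,6}→6  {2,3,4,5,6}→6
  placing 0:j first → 12 extensions
  placing 2:l first → 6 extensions
total linear extensions = 18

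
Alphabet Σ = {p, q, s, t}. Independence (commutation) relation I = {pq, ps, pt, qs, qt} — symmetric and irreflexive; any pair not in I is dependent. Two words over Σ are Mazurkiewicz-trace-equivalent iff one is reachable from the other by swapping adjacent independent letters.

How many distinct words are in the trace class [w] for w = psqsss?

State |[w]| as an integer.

30

#0=p has no predecessor
#1=s has no predecessor
#2=q has no predecessor
#3=s depends on [1:s]
#4=s depends on [3:s]
#5=s depends on [4:s]
sources: [0:p, 1:s, 2:q]
N(rest) = Σ N(rest − s) over sources s of rest; N(one piece) = 1:
  size 1 → [0]=1  [2]=1  [5]=1
  size 2 → [0,2]=2  [0,5]=2  [2,5]=2  [4,5]=1
  size 3 → [0,2,5]=6  [0,4,5]=3  [2,4,5]=3  [3,4,5]=1
  size 4 → [0,2,4,5]=12  [0,3,4,5]=4  [1,3,4,5]=1  [2,3,4,5]=4
  first=0(p) contributes 5
  first=1(s) contributes 20
  first=2(q) contributes 5
|[w]| = 30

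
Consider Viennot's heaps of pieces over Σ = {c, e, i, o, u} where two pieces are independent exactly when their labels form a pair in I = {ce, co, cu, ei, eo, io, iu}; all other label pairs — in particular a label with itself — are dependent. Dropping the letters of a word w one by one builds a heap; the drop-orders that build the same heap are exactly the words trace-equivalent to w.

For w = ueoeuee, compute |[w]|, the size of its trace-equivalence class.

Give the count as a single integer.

0(u) covers ∅
1(e) covers 0:u
2(o) covers 0:u
3(e) covers 1:e
4(u) covers 2:o, 3:e
5(e) covers 4:u
6(e) covers 5:e
floor of heap: 0:u
completions by unplaced set U, small U first (add the entries for U minus each lowest piece of U):
  |U|=1: {6}:1
  |U|=2: {5,6}:1
  |U|=3: {4,5,6}:1
  |U|=4: {2,4,5,6}:1  {3,4,5,6}:1
  |U|=5: {1,3,4,5,6}:1  {2,3,4,5,6}:2
  start at 0(u): 3

3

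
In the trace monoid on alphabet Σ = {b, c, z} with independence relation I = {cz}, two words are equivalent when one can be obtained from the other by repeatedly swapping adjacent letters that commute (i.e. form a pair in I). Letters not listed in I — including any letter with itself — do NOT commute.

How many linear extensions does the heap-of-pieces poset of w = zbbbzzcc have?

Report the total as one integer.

6

drop 0:z onto floor
drop 1:b onto {0:z}
drop 2:b onto {1:b}
drop 3:b onto {2:b}
drop 4:z onto {3:b}
drop 5:z onto {4:z}
drop 6:c onto {3:b}
drop 7:c onto {6:c}
ground layer = {0:z}
drop-orders for the pieces not yet dropped (sum over which currently-grounded one goes next):
  1 to go: {5} 1  {7} 1
  2 to go: {4,5} 1  {5,7} 2  {6,7} 1
  3 to go: {4,5,7} 3  {5,6,7} 3
  4 to go: {4,5,6,7} 6
  5 to go: {3,4,5,6,7} 6
  6 to go: {2,3,4,5,6,7} 6
  if 0:z drops first: 6 orders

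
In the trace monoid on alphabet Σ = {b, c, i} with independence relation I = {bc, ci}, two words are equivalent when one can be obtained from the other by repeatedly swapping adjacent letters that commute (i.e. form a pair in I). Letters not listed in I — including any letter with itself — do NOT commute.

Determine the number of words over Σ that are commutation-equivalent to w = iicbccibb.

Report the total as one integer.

84

piece 0:i — minimal
piece 1:i rests on {0:i}
piece 2:c — minimal
piece 3:b rests on {1:i}
piece 4:c rests on {2:c}
piece 5:c rests on {4:c}
piece 6:i rests on {3:b}
piece 7:b rests on {6:i}
piece 8:b rests on {7:b}
minimal pieces: {0:i, 2:c}
ways to finish when only these pieces remain (= sum over removing one remaining piece with nothing left below it):
  1 left: {5}→1  {8}→1
  2 left: {4,5}→1  {5,8}→2  {7,8}→1
  3 left: {2,4,5}→1  {4,5,8}→3  {5,7,8}→3  {6,7,8}→1
  4 left: {2,4,5,8}→4  {3,6,7,8}→1  {4,5,7,8}→6  {5,6,7,8}→4
  5 left: {1,3,6,7,8}→1  {2,4,5,7,8}→10  {3,5,6,7,8}→5  {4,5,6,7,8}→10
  6 left: {0,1,3,6,7,8}→1  {1,3,5,6,7,8}→6  {2,4,5,6,7,8}→20  {3,4,5,6,7,8}→15
  7 left: {0,1,3,5,6,7,8}→7  {1,3,4,5,6,7,8}→21  {2,3,4,5,6,7,8}→35
  placing 0:i first → 56 extensions
  placing 2:c first → 28 extensions
total linear extensions = 84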